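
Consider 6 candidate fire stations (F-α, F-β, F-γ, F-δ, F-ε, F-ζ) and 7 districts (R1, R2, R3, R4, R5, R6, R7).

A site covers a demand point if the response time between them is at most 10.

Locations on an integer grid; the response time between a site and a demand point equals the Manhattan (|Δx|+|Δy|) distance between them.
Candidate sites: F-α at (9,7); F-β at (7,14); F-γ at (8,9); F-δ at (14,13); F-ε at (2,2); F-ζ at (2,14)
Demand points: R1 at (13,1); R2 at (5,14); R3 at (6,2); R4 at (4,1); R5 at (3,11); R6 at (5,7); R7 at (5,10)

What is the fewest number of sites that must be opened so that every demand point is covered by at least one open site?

3

Coverage sets (demand points within 10 of each site):
  F-α: {R1, R3, R5, R6, R7}
  F-β: {R2, R5, R6, R7}
  F-γ: {R2, R3, R5, R6, R7}
  F-δ: {R2}
  F-ε: {R3, R4, R5, R6}
  F-ζ: {R2, R5, R6, R7}
No 2 sites suffice: every size-2 union leaves at least one demand point uncovered.
But {F-α, F-β, F-ε} covers everything, so the minimum is 3.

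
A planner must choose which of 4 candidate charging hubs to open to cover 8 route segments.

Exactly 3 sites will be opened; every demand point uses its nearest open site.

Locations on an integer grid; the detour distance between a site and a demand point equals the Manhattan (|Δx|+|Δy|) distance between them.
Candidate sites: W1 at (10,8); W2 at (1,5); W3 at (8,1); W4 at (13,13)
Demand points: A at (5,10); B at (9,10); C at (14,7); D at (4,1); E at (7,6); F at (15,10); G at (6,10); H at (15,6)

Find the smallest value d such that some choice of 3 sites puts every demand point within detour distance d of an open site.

7

Open {W1, W2, W3}.
  Farthest demand point is A at detour distance 7 (to W1); all others are ≤ 7.
With {W1, W2, W4} the worst case is 7.
With {W1, W3, W4} the worst case is 7.
No size-3 selection achieves below 7.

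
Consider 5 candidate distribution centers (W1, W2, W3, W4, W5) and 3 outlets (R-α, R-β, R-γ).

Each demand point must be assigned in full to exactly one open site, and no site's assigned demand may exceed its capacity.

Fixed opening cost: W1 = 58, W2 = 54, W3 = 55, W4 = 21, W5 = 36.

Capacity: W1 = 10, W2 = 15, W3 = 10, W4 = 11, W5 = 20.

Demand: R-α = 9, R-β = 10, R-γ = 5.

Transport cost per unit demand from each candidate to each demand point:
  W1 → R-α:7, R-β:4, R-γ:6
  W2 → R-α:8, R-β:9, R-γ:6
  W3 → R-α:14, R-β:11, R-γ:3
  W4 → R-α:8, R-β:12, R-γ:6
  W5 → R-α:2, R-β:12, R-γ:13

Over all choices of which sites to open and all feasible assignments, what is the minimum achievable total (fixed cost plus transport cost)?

203

Open {W1, W4, W5}; cheapest assignment that respects the capacities:
  W1 (cap 10, load 10): R-β — cost 10×4 = 40
  W4 (cap 11, load 5): R-γ — cost 5×6 = 30
  W5 (cap 20, load 9): R-α — cost 9×2 = 18
  Shipping 88, fixed 115 → total 203.
  Any other capacity-feasible assignment to {W1, W4, W5} ships for at least 88.
Compare {W1, W5}: its best feasible assignment gives total 217.
Compare {W1, W3, W5}: its best feasible assignment gives total 222.
Every other set of open sites that can feasibly serve all demand totals ≥ 217 even under its best assignment. Minimum: 203.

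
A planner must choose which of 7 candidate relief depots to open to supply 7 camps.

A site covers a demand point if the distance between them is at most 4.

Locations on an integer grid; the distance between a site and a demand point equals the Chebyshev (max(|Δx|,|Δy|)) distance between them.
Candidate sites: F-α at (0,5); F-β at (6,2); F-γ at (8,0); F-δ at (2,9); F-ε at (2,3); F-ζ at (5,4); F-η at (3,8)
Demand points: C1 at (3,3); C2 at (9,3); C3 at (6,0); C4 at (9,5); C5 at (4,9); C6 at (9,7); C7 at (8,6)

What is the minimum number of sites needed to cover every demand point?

Coverage sets (demand points within 4 of each site):
  F-α: {C1, C5}
  F-β: {C1, C2, C3, C4, C7}
  F-γ: {C2, C3}
  F-δ: {C5}
  F-ε: {C1, C3}
  F-ζ: {C1, C2, C3, C4, C6, C7}
  F-η: {C5}
No single site covers all 7 demand points.
But {F-α, F-ζ} covers everything, so the minimum is 2.

2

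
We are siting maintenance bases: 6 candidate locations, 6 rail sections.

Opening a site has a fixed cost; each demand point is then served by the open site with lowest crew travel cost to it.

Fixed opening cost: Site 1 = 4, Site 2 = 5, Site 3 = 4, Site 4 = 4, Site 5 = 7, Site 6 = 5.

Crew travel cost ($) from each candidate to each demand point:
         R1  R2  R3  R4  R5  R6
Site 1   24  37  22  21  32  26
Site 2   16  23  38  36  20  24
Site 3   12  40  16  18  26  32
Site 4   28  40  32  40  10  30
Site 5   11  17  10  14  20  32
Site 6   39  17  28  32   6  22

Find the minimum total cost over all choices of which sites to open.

92

Open {Site 5, Site 6}: assign each demand point to its cheapest open site.
  R1→Site 5 11, R2→Site 5 17, R3→Site 5 10, R4→Site 5 14, R5→Site 6 6, R6→Site 6 22
  crew travel cost 80, fixed 12 → total 92.
Compare {Site 1, Site 5, Site 6}: crew travel cost 80 + fixed 16 = 96.
Compare {Site 3, Site 5, Site 6}: crew travel cost 80 + fixed 16 = 96.
Compare {Site 4, Site 5, Site 6}: crew travel cost 80 + fixed 16 = 96.
All other subsets cost ≥ 96. Minimum total cost: 92.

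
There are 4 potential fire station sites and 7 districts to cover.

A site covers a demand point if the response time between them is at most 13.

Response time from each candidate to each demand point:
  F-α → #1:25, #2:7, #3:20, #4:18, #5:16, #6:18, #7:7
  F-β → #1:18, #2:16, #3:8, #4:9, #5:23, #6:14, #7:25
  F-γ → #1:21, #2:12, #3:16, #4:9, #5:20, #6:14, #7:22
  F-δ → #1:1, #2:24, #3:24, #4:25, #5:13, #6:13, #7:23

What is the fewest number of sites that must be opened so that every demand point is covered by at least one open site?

3

Coverage sets (demand points within 13 of each site):
  F-α: {#2, #7}
  F-β: {#3, #4}
  F-γ: {#2, #4}
  F-δ: {#1, #5, #6}
No 2 sites suffice: every size-2 union leaves at least one demand point uncovered.
But {F-α, F-β, F-δ} covers everything, so the minimum is 3.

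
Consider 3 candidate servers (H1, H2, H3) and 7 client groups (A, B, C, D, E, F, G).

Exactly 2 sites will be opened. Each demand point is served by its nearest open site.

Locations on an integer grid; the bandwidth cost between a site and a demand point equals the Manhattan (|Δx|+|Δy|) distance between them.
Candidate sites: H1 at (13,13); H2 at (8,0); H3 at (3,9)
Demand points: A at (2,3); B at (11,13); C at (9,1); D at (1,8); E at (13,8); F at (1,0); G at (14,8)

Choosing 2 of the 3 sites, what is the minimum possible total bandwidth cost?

46

Open {H1, H2}.
  A→H2 9, B→H1 2, C→H2 2, D→H2 15, E→H1 5, F→H2 7, G→H1 6  ⇒ total 46.
Compare {H1, H3}: total 48.
Compare {H2, H3}: total 54.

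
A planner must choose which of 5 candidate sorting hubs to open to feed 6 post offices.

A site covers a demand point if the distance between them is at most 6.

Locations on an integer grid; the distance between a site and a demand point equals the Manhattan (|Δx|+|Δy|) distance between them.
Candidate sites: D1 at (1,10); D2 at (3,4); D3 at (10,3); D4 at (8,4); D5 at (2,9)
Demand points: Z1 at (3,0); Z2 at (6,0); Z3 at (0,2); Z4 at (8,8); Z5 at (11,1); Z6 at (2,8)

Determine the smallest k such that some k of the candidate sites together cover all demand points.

2

Coverage sets (demand points within 6 of each site):
  D1: {Z6}
  D2: {Z1, Z3, Z6}
  D3: {Z5}
  D4: {Z2, Z4, Z5}
  D5: {Z6}
No single site covers all 6 demand points.
But {D2, D4} covers everything, so the minimum is 2.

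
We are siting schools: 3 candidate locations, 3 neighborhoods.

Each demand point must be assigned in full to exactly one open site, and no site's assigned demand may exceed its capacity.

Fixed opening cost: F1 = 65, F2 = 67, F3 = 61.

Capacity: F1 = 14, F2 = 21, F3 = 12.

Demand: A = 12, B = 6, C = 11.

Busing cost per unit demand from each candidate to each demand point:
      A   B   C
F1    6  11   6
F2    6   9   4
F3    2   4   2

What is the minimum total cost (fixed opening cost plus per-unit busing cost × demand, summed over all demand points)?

Open {F2, F3}; cheapest assignment that respects the capacities:
  F2 (cap 21, load 17): B, C — cost 6×9 + 11×4 = 98
  F3 (cap 12, load 12): A — cost 12×2 = 24
  Shipping 122, fixed 128 → total 250.
  Any other capacity-feasible assignment to {F2, F3} ships for at least 122.
Compare {F1, F2}: its best feasible assignment gives total 302.
Compare {F1, F2, F3}: its best feasible assignment gives total 315.
Every other set of open sites that can feasibly serve all demand totals ≥ 302 even under its best assignment. Minimum: 250.

250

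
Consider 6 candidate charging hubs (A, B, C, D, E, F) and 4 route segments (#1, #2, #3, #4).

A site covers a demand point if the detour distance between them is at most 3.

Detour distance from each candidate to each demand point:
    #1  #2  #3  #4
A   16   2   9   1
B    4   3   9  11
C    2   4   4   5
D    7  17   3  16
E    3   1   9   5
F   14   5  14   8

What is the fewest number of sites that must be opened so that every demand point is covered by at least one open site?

3

Coverage sets (demand points within 3 of each site):
  A: {#2, #4}
  B: {#2}
  C: {#1}
  D: {#3}
  E: {#1, #2}
  F: {}
No 2 sites suffice: every size-2 union leaves at least one demand point uncovered.
But {A, C, D} covers everything, so the minimum is 3.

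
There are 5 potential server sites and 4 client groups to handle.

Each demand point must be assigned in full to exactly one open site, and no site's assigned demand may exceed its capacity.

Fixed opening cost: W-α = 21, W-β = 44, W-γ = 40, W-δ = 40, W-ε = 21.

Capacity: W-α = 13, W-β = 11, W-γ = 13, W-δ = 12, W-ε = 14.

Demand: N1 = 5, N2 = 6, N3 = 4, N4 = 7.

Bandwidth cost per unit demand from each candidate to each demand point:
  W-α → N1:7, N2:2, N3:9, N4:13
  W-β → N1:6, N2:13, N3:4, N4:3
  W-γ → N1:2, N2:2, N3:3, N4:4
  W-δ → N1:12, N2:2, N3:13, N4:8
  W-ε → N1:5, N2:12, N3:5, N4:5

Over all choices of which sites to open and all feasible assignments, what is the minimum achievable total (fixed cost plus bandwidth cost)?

138

Open {W-γ, W-ε}; cheapest assignment that respects the capacities:
  W-γ (cap 13, load 11): N1, N2 — cost 5×2 + 6×2 = 22
  W-ε (cap 14, load 11): N3, N4 — cost 4×5 + 7×5 = 55
  Shipping 77, fixed 61 → total 138.
  Any other capacity-feasible assignment to {W-γ, W-ε} ships for at least 77.
Compare {W-β, W-γ}: its best feasible assignment gives total 143.
Compare {W-α, W-ε}: its best feasible assignment gives total 144.
Every other set of open sites that can feasibly serve all demand totals ≥ 143 even under its best assignment. Minimum: 138.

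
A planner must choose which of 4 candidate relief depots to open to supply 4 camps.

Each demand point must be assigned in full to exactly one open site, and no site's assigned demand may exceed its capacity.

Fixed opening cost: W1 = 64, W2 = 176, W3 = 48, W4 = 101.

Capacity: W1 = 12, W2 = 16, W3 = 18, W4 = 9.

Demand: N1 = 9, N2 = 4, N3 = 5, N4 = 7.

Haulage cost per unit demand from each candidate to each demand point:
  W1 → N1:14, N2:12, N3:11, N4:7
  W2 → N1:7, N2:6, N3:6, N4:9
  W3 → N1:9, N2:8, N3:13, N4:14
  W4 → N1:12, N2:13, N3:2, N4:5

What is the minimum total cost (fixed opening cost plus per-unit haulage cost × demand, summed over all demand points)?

Open {W1, W3}; cheapest assignment that respects the capacities:
  W1 (cap 12, load 12): N3, N4 — cost 5×11 + 7×7 = 104
  W3 (cap 18, load 13): N1, N2 — cost 9×9 + 4×8 = 113
  Shipping 217, fixed 112 → total 329.
  Any other capacity-feasible assignment to {W1, W3} ships for at least 217.
Compare {W3, W4}: its best feasible assignment gives total 362.
Compare {W1, W3, W4}: its best feasible assignment gives total 385.
Every other set of open sites that can feasibly serve all demand totals ≥ 362 even under its best assignment. Minimum: 329.

329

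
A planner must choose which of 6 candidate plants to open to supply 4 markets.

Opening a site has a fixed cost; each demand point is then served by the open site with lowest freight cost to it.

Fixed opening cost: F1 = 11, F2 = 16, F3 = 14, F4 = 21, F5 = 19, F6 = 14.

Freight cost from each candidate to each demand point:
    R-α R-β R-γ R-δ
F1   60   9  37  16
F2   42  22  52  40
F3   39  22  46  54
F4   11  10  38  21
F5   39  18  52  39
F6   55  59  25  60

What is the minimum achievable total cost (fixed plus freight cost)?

Open {F4}: assign each demand point to its cheapest open site.
  R-α→F4 11, R-β→F4 10, R-γ→F4 38, R-δ→F4 21
  freight cost 80, fixed 21 → total 101.
Compare {F4, F6}: freight cost 67 + fixed 35 = 102.
Compare {F1, F4}: freight cost 73 + fixed 32 = 105.
Compare {F1, F4, F6}: freight cost 61 + fixed 46 = 107.
All other subsets cost ≥ 102. Minimum total cost: 101.

101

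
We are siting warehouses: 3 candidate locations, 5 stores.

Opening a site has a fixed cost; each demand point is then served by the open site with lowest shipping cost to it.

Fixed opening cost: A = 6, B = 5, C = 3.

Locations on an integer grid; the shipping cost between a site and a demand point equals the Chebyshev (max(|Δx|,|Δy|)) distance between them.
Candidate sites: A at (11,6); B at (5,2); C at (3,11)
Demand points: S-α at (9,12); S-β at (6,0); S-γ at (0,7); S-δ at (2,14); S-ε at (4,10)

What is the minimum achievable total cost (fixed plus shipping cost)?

Open {B, C}: assign each demand point to its cheapest open site.
  S-α→C 6, S-β→B 2, S-γ→C 4, S-δ→C 3, S-ε→C 1
  shipping cost 16, fixed 8 → total 24.
Compare {C}: shipping cost 25 + fixed 3 = 28.
Compare {A, C}: shipping cost 20 + fixed 9 = 29.
Compare {A, B, C}: shipping cost 16 + fixed 14 = 30.
All other subsets cost ≥ 28. Minimum total cost: 24.

24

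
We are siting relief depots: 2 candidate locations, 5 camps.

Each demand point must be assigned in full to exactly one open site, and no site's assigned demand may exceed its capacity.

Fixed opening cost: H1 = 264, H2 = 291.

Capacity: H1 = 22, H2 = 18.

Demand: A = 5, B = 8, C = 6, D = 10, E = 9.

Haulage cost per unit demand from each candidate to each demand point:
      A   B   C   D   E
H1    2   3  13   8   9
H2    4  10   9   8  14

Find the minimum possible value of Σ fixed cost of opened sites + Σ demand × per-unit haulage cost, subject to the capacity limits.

Open {H1, H2}; cheapest assignment that respects the capacities:
  H1 (cap 22, load 22): A, B, E — cost 5×2 + 8×3 + 9×9 = 115
  H2 (cap 18, load 16): C, D — cost 6×9 + 10×8 = 134
  Shipping 249, fixed 555 → total 804.
  Any other capacity-feasible assignment to {H1, H2} ships for at least 249.
Total demand is 38 and no other set of sites has combined capacity ≥ 38, so {H1, H2} is the only feasible choice of open sites. Minimum: 804.

804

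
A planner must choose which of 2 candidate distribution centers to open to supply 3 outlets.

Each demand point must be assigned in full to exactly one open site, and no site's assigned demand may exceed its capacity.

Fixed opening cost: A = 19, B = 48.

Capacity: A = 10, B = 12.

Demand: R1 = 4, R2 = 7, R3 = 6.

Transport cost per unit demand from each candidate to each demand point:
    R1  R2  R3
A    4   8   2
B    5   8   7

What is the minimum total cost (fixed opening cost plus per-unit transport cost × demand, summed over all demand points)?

Open {A, B}; cheapest assignment that respects the capacities:
  A (cap 10, load 10): R1, R3 — cost 4×4 + 6×2 = 28
  B (cap 12, load 7): R2 — cost 7×8 = 56
  Shipping 84, fixed 67 → total 151.
  Any other capacity-feasible assignment to {A, B} ships for at least 84.
Total demand is 17 and no other set of sites has combined capacity ≥ 17, so {A, B} is the only feasible choice of open sites. Minimum: 151.

151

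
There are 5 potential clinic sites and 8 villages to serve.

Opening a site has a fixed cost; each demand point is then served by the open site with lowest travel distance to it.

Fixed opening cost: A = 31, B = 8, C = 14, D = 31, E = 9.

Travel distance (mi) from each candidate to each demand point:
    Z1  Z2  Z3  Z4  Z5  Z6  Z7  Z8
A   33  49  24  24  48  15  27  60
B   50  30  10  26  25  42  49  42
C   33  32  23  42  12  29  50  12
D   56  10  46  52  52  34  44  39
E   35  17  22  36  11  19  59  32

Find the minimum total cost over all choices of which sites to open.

208

Open {B, C, E}: assign each demand point to its cheapest open site.
  Z1→C 33, Z2→E 17, Z3→B 10, Z4→B 26, Z5→E 11, Z6→E 19, Z7→B 49, Z8→C 12
  travel distance 177, fixed 31 → total 208.
Compare {A, B, C, E}: travel distance 149 + fixed 62 = 211.
Compare {A, C, E}: travel distance 161 + fixed 54 = 215.
Compare {B, E}: travel distance 199 + fixed 17 = 216.
All other subsets cost ≥ 211. Minimum total cost: 208.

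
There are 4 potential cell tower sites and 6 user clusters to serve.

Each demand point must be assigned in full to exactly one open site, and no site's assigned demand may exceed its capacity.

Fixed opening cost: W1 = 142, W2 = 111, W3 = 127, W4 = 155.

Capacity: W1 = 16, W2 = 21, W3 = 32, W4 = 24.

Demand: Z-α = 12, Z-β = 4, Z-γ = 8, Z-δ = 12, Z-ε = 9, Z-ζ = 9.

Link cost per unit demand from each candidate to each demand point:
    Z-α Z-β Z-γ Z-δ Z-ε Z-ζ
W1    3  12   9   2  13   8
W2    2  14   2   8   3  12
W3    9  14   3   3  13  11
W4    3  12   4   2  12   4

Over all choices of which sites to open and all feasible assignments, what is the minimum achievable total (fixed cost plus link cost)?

Open {W2, W3, W4}; cheapest assignment that respects the capacities:
  W2 (cap 21, load 21): Z-α, Z-ε — cost 12×2 + 9×3 = 51
  W3 (cap 32, load 12): Z-β, Z-γ — cost 4×14 + 8×3 = 80
  W4 (cap 24, load 21): Z-δ, Z-ζ — cost 12×2 + 9×4 = 60
  Shipping 191, fixed 393 → total 584.
  Any other capacity-feasible assignment to {W2, W3, W4} ships for at least 191.
Compare {W1, W2, W4}: its best feasible assignment gives total 595.
Compare {W1, W2, W3}: its best feasible assignment gives total 611.
Every other set of open sites that can feasibly serve all demand totals ≥ 595 even under its best assignment. Minimum: 584.

584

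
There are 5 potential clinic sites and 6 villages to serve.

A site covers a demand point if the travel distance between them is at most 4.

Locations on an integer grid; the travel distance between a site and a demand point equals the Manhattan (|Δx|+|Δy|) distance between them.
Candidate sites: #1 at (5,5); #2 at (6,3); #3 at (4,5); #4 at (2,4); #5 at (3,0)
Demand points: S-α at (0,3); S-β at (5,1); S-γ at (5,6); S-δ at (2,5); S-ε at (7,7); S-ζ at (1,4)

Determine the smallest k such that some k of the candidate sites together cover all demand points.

Coverage sets (demand points within 4 of each site):
  #1: {S-β, S-γ, S-δ, S-ε}
  #2: {S-β, S-γ}
  #3: {S-γ, S-δ, S-ζ}
  #4: {S-α, S-δ, S-ζ}
  #5: {S-β}
No single site covers all 6 demand points.
But {#1, #4} covers everything, so the minimum is 2.

2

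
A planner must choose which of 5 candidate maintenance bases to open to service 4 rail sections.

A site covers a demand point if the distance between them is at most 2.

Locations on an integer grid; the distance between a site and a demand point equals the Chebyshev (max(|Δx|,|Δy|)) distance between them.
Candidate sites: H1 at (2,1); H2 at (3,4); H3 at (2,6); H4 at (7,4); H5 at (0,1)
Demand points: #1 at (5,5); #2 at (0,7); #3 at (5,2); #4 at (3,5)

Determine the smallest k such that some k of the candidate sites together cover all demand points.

Coverage sets (demand points within 2 of each site):
  H1: {}
  H2: {#1, #3, #4}
  H3: {#2, #4}
  H4: {#1, #3}
  H5: {}
No single site covers all 4 demand points.
But {H2, H3} covers everything, so the minimum is 2.

2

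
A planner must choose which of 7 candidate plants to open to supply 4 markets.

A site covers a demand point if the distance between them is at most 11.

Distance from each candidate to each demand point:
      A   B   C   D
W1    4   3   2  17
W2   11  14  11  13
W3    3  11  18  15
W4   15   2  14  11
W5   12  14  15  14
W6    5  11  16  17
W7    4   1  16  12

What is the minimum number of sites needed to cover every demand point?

2

Coverage sets (demand points within 11 of each site):
  W1: {A, B, C}
  W2: {A, C}
  W3: {A, B}
  W4: {B, D}
  W5: {}
  W6: {A, B}
  W7: {A, B}
No single site covers all 4 demand points.
But {W1, W4} covers everything, so the minimum is 2.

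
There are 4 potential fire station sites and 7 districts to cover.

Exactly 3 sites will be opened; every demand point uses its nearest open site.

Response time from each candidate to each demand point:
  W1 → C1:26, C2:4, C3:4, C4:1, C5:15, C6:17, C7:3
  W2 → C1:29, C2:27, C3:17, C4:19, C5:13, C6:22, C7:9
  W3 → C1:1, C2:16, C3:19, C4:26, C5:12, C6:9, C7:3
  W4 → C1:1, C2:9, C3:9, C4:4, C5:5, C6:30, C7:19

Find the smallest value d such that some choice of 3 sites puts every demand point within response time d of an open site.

Open {W1, W3, W4}.
  Farthest demand point is C6 at response time 9 (to W3); all others are ≤ 9.
With {W2, W3, W4} the worst case is 9.
With {W1, W2, W3} the worst case is 12.
No size-3 selection achieves below 9.

9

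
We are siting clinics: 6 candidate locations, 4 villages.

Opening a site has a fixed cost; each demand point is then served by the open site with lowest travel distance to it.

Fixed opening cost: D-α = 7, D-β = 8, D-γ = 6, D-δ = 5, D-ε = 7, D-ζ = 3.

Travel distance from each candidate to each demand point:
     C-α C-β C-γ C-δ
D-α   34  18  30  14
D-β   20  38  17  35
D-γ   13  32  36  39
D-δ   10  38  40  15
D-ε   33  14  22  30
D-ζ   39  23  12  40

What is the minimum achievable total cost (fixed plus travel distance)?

Open {D-δ, D-ε, D-ζ}: assign each demand point to its cheapest open site.
  C-α→D-δ 10, C-β→D-ε 14, C-γ→D-ζ 12, C-δ→D-δ 15
  travel distance 51, fixed 15 → total 66.
Compare {D-δ, D-ζ}: travel distance 60 + fixed 8 = 68.
Compare {D-α, D-δ, D-ζ}: travel distance 54 + fixed 15 = 69.
Compare {D-α, D-δ, D-ε, D-ζ}: travel distance 50 + fixed 22 = 72.
All other subsets cost ≥ 68. Minimum total cost: 66.

66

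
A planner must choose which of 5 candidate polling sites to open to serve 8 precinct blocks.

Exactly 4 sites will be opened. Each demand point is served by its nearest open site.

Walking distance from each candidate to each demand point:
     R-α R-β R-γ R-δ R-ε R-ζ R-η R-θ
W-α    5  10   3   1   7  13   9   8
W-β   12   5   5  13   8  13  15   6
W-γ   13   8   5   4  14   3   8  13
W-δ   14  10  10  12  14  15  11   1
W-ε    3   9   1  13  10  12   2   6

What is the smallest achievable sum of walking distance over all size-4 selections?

26

Open {W-α, W-γ, W-δ, W-ε}.
  R-α→W-ε 3, R-β→W-γ 8, R-γ→W-ε 1, R-δ→W-α 1, R-ε→W-α 7, R-ζ→W-γ 3, R-η→W-ε 2, R-θ→W-δ 1  ⇒ total 26.
Compare {W-β, W-γ, W-δ, W-ε}: total 27.
Compare {W-α, W-β, W-γ, W-ε}: total 28.
No size-4 selection does better; minimum is 26.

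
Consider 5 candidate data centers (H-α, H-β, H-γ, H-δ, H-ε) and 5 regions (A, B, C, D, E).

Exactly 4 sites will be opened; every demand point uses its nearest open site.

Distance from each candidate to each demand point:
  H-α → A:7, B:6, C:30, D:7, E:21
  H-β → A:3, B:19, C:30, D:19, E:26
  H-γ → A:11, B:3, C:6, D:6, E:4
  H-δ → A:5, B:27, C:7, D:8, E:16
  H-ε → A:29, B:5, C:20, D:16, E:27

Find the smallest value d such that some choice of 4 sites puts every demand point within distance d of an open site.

Open {H-α, H-β, H-γ, H-δ}.
  Farthest demand point is C at distance 6 (to H-γ); all others are ≤ 6.
With {H-α, H-β, H-γ, H-ε} the worst case is 6.
With {H-α, H-γ, H-δ, H-ε} the worst case is 6.
No size-4 selection achieves below 6.

6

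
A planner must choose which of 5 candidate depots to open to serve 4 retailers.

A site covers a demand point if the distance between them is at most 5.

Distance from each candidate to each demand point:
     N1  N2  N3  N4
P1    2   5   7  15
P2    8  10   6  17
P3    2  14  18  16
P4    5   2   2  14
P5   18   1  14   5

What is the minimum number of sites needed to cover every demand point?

2

Coverage sets (demand points within 5 of each site):
  P1: {N1, N2}
  P2: {}
  P3: {N1}
  P4: {N1, N2, N3}
  P5: {N2, N4}
No single site covers all 4 demand points.
But {P4, P5} covers everything, so the minimum is 2.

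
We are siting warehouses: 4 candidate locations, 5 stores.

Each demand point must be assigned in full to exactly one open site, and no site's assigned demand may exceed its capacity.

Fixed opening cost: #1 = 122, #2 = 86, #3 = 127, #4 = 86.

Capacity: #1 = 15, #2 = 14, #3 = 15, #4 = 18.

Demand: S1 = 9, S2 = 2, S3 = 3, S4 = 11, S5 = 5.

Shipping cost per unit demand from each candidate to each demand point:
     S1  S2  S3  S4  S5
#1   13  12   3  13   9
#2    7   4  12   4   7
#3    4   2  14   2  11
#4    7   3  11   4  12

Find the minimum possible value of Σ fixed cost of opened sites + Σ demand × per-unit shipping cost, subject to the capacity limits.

Open {#2, #4}; cheapest assignment that respects the capacities:
  #2 (cap 14, load 14): S1, S5 — cost 9×7 + 5×7 = 98
  #4 (cap 18, load 16): S2, S3, S4 — cost 2×3 + 3×11 + 11×4 = 83
  Shipping 181, fixed 172 → total 353.
  Any other capacity-feasible assignment to {#2, #4} ships for at least 181.
Compare {#3, #4}: its best feasible assignment gives total 387.
Compare {#1, #4}: its best feasible assignment gives total 444.
Every other set of open sites that can feasibly serve all demand totals ≥ 387 even under its best assignment. Minimum: 353.

353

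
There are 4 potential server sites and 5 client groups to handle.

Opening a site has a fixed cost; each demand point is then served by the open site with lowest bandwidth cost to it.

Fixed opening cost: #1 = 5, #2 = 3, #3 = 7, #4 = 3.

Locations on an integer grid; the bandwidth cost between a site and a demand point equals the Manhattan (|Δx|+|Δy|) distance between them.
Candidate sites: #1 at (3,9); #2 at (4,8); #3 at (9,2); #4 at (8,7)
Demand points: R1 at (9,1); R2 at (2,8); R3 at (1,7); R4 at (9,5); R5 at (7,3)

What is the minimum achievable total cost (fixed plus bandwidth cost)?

23

Open {#2, #3}: assign each demand point to its cheapest open site.
  R1→#3 1, R2→#2 2, R3→#2 4, R4→#3 3, R5→#3 3
  bandwidth cost 13, fixed 10 → total 23.
Compare {#1, #3}: bandwidth cost 13 + fixed 12 = 25.
Compare {#2, #3, #4}: bandwidth cost 13 + fixed 13 = 26.
Compare {#2, #4}: bandwidth cost 21 + fixed 6 = 27.
All other subsets cost ≥ 25. Minimum total cost: 23.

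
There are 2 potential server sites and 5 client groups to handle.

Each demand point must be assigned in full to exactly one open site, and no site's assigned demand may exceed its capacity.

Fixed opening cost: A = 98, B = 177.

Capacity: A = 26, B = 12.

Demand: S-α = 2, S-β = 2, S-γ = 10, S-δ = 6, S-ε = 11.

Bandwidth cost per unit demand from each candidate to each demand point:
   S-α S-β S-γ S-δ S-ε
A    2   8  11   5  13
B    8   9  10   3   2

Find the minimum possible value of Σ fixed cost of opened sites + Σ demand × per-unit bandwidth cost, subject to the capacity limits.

457

Open {A, B}; cheapest assignment that respects the capacities:
  A (cap 26, load 20): S-α, S-β, S-γ, S-δ — cost 2×2 + 2×8 + 10×11 + 6×5 = 160
  B (cap 12, load 11): S-ε — cost 11×2 = 22
  Shipping 182, fixed 275 → total 457.
  Any other capacity-feasible assignment to {A, B} ships for at least 182.
Total demand is 31 and no other set of sites has combined capacity ≥ 31, so {A, B} is the only feasible choice of open sites. Minimum: 457.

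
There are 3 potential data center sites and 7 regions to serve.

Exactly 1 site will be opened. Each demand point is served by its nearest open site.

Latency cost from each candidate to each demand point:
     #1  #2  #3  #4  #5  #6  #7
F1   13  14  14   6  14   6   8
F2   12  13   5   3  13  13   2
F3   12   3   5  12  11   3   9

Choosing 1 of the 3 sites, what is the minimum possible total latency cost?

55

Open {F3}.
  #1→F3 12, #2→F3 3, #3→F3 5, #4→F3 12, #5→F3 11, #6→F3 3, #7→F3 9  ⇒ total 55.
Compare {F2}: total 61.
Compare {F1}: total 75.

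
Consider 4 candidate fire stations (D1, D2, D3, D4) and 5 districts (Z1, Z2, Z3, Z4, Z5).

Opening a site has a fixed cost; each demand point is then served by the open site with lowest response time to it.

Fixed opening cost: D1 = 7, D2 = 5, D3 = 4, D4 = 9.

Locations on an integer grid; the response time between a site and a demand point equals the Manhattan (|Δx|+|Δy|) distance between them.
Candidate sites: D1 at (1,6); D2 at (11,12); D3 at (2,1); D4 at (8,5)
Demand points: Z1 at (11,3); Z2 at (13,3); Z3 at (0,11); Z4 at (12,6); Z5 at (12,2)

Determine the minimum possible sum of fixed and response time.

46

Open {D1, D4}: assign each demand point to its cheapest open site.
  Z1→D4 5, Z2→D4 7, Z3→D1 6, Z4→D4 5, Z5→D4 7
  response time 30, fixed 16 → total 46.
Compare {D4}: response time 38 + fixed 9 = 47.
Compare {D3, D4}: response time 36 + fixed 13 = 49.
Compare {D2, D4}: response time 36 + fixed 14 = 50.
All other subsets cost ≥ 47. Minimum total cost: 46.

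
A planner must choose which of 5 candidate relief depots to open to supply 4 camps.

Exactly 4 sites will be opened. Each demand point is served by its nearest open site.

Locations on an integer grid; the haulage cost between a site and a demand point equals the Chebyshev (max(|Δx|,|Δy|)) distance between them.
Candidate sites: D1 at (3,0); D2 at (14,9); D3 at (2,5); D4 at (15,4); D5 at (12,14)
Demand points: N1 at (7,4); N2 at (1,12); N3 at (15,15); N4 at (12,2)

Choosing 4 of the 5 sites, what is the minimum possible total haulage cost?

17

Open {D1, D3, D4, D5}.
  N1→D1 4, N2→D3 7, N3→D5 3, N4→D4 3  ⇒ total 17.
Compare {D2, D3, D4, D5}: total 18.
Compare {D1, D2, D3, D4}: total 20.
No size-4 selection does better; minimum is 17.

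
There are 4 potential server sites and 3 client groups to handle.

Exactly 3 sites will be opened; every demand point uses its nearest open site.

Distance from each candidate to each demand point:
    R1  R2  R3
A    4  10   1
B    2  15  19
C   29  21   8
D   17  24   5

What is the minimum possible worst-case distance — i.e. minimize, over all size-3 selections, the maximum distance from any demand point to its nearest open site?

10

Open {A, B, C}.
  Farthest demand point is R2 at distance 10 (to A); all others are ≤ 10.
With {A, B, D} the worst case is 10.
With {A, C, D} the worst case is 10.
No size-3 selection achieves below 10.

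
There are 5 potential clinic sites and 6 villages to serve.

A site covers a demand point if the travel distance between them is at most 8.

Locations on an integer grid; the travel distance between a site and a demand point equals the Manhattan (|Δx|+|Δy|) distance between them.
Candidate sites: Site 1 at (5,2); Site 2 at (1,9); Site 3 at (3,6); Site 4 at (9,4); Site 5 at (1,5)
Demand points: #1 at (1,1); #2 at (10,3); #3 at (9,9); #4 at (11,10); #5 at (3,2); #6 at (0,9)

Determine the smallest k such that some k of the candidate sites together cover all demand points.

Coverage sets (demand points within 8 of each site):
  Site 1: {#1, #2, #5}
  Site 2: {#1, #3, #6}
  Site 3: {#1, #5, #6}
  Site 4: {#2, #3, #4, #5}
  Site 5: {#1, #5, #6}
No single site covers all 6 demand points.
But {Site 2, Site 4} covers everything, so the minimum is 2.

2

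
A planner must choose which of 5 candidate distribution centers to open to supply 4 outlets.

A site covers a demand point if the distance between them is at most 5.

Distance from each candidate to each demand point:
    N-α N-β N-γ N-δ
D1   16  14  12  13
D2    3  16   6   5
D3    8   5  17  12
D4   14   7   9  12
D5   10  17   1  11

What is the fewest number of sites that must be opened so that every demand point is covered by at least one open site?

3

Coverage sets (demand points within 5 of each site):
  D1: {}
  D2: {N-α, N-δ}
  D3: {N-β}
  D4: {}
  D5: {N-γ}
No 2 sites suffice: every size-2 union leaves at least one demand point uncovered.
But {D2, D3, D5} covers everything, so the minimum is 3.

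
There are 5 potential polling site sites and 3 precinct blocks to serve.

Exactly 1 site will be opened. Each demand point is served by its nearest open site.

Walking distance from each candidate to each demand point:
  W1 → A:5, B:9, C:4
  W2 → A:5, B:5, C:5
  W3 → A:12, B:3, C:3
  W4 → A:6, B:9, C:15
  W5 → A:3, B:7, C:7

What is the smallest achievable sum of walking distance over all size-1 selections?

Open {W2}.
  A→W2 5, B→W2 5, C→W2 5  ⇒ total 15.
Compare {W5}: total 17.
Compare {W1}: total 18.
No size-1 selection does better; minimum is 15.

15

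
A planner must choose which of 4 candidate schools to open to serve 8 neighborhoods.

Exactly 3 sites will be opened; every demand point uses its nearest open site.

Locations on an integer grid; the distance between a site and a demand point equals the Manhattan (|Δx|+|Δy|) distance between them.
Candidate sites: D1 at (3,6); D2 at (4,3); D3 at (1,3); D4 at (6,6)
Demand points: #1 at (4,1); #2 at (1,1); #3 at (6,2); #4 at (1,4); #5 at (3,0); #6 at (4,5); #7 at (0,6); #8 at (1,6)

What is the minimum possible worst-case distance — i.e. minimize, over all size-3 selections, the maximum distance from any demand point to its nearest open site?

Open {D1, D2, D3}.
  Farthest demand point is #5 at distance 4 (to D2); all others are ≤ 4.
With {D2, D3, D4} the worst case is 4.
With {D1, D2, D4} the worst case is 5.
No size-3 selection achieves below 4.

4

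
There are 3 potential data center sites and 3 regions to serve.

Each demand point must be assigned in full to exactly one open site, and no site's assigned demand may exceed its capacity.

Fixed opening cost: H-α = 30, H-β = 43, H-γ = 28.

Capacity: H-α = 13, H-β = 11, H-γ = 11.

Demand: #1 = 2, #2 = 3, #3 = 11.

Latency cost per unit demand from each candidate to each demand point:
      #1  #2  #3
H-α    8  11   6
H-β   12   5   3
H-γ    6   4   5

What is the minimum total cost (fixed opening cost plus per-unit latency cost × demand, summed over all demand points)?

128

Open {H-β, H-γ}; cheapest assignment that respects the capacities:
  H-β (cap 11, load 11): #3 — cost 11×3 = 33
  H-γ (cap 11, load 5): #1, #2 — cost 2×6 + 3×4 = 24
  Shipping 57, fixed 71 → total 128.
  Any other capacity-feasible assignment to {H-β, H-γ} ships for at least 57.
Compare {H-α, H-γ}: its best feasible assignment gives total 148.
Compare {H-α, H-β}: its best feasible assignment gives total 155.
Every other set of open sites that can feasibly serve all demand totals ≥ 148 even under its best assignment. Minimum: 128.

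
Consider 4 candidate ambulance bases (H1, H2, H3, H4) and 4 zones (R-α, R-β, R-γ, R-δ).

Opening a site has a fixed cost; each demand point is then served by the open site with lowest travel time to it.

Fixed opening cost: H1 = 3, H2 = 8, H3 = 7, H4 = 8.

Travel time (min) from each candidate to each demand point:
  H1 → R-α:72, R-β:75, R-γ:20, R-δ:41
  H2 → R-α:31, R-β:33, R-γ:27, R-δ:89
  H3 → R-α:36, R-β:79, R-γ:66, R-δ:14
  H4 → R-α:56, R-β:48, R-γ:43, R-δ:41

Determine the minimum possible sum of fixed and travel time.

116

Open {H1, H2, H3}: assign each demand point to its cheapest open site.
  R-α→H2 31, R-β→H2 33, R-γ→H1 20, R-δ→H3 14
  travel time 98, fixed 18 → total 116.
Compare {H2, H3}: travel time 105 + fixed 15 = 120.
Compare {H1, H2, H3, H4}: travel time 98 + fixed 26 = 124.
Compare {H2, H3, H4}: travel time 105 + fixed 23 = 128.
All other subsets cost ≥ 120. Minimum total cost: 116.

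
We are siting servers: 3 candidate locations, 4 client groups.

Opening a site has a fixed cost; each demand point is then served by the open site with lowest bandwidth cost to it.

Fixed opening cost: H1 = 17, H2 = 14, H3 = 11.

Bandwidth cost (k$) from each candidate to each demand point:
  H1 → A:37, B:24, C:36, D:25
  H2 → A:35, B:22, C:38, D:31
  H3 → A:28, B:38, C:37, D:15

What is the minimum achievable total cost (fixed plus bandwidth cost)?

127

Open {H2, H3}: assign each demand point to its cheapest open site.
  A→H3 28, B→H2 22, C→H3 37, D→H3 15
  bandwidth cost 102, fixed 25 → total 127.
Compare {H3}: bandwidth cost 118 + fixed 11 = 129.
Compare {H1, H3}: bandwidth cost 103 + fixed 28 = 131.
Compare {H1}: bandwidth cost 122 + fixed 17 = 139.
All other subsets cost ≥ 129. Minimum total cost: 127.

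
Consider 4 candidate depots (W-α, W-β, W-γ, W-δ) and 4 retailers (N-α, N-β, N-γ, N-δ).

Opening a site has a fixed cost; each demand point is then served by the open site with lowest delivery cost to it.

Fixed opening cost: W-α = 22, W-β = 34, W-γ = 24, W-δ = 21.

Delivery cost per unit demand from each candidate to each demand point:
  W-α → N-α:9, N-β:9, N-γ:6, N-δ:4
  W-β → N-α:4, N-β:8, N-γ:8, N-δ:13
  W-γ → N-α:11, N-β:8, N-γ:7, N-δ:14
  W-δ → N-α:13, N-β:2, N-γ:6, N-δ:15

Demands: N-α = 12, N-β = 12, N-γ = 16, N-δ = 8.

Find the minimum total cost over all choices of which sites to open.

277

Open {W-α, W-β, W-δ}: assign each demand point to its cheapest open site.
  N-α→W-β 12×4=48, N-β→W-δ 12×2=24, N-γ→W-α 16×6=96, N-δ→W-α 8×4=32
  delivery cost 200, fixed 77 → total 277.
Compare {W-α, W-β, W-γ, W-δ}: delivery cost 200 + fixed 101 = 301.
Compare {W-α, W-δ}: delivery cost 260 + fixed 43 = 303.
Compare {W-β, W-δ}: delivery cost 272 + fixed 55 = 327.
All other subsets cost ≥ 301. Minimum total cost: 277.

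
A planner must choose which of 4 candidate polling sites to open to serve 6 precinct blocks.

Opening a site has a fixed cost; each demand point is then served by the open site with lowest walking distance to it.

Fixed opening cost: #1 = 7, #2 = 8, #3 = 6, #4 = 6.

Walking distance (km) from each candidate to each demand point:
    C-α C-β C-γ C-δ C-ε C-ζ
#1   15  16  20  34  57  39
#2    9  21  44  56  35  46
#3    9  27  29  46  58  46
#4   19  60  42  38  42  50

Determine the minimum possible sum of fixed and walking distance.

168

Open {#1, #2}: assign each demand point to its cheapest open site.
  C-α→#2 9, C-β→#1 16, C-γ→#1 20, C-δ→#1 34, C-ε→#2 35, C-ζ→#1 39
  walking distance 153, fixed 15 → total 168.
Compare {#1, #2, #3}: walking distance 153 + fixed 21 = 174.
Compare {#1, #2, #4}: walking distance 153 + fixed 21 = 174.
Compare {#1, #4}: walking distance 166 + fixed 13 = 179.
All other subsets cost ≥ 174. Minimum total cost: 168.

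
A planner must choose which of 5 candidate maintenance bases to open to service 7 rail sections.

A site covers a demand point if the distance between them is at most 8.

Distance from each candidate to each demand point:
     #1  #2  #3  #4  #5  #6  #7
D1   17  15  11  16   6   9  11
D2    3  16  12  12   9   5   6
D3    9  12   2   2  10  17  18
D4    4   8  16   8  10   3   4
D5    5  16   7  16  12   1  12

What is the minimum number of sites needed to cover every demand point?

3

Coverage sets (demand points within 8 of each site):
  D1: {#5}
  D2: {#1, #6, #7}
  D3: {#3, #4}
  D4: {#1, #2, #4, #6, #7}
  D5: {#1, #3, #6}
No 2 sites suffice: every size-2 union leaves at least one demand point uncovered.
But {D1, D3, D4} covers everything, so the minimum is 3.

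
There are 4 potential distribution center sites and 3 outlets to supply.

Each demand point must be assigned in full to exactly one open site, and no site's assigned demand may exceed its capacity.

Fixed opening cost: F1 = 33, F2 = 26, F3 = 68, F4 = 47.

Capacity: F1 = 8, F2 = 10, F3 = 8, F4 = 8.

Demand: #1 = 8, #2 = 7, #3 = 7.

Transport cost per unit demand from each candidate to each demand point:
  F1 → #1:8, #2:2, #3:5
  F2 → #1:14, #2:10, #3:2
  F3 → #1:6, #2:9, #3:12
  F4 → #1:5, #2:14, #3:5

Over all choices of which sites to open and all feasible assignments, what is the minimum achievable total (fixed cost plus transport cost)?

Open {F1, F2, F4}; cheapest assignment that respects the capacities:
  F1 (cap 8, load 7): #2 — cost 7×2 = 14
  F2 (cap 10, load 7): #3 — cost 7×2 = 14
  F4 (cap 8, load 8): #1 — cost 8×5 = 40
  Shipping 68, fixed 106 → total 174.
  Any other capacity-feasible assignment to {F1, F2, F4} ships for at least 68.
Compare {F1, F2, F3}: its best feasible assignment gives total 203.
Compare {F1, F2, F3, F4}: its best feasible assignment gives total 242.
Every other set of open sites that can feasibly serve all demand totals ≥ 203 even under its best assignment. Minimum: 174.

174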